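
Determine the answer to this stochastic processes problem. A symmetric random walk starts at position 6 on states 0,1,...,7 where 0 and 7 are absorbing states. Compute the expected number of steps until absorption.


For symmetric RW on 0,...,N with absorbing barriers, E(i) = i*(N-i)
E(6) = 6 * 1 = 6

6


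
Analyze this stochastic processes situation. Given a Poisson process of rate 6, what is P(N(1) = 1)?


P(N(t)=k) = (lambda*t)^k * exp(-lambda*t) / k!
lambda*t = 6
= 6^1 * exp(-6) / 1!
= 6 * 0.0025 / 1
= 0.0149

0.0149


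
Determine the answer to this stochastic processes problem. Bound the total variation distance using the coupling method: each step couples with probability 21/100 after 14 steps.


TV distance bound <= (1-delta)^n
= (1 - 0.2100)^14
= 0.7900^14
= 0.0369

0.0369


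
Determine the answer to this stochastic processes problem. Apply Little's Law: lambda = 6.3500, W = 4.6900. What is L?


Little's Law: L = lambda * W
= 6.3500 * 4.6900
= 29.7815

29.7815


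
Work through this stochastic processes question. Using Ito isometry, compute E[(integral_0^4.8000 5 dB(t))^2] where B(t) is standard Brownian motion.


By Ito isometry: E[(int f dB)^2] = int f^2 dt
= 5^2 * 4.8000
= 25 * 4.8000 = 120.0000

120.0000


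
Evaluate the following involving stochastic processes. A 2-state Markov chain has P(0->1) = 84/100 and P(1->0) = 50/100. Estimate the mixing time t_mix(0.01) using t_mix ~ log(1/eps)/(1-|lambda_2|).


lambda_2 = |1 - p01 - p10| = |1 - 0.8400 - 0.5000| = 0.3400
t_mix ~ log(1/eps)/(1 - |lambda_2|)
= log(100)/(1 - 0.3400) = 4.6052/0.6600
= 6.9775

6.9775


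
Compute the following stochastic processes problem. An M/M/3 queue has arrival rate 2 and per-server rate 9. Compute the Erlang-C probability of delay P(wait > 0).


a = lambda/mu = 0.2222
rho = a/c = 0.0741
Erlang-C formula applied:
C(c,a) = 0.0016

0.0016


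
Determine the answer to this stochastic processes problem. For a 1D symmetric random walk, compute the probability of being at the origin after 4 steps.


P(S(4) = 0) = C(4,2) / 4^2
= 6 / 16
= 0.3750

0.3750


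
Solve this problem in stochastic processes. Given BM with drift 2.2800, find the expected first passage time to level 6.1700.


Expected first passage time = a/mu
= 6.1700/2.2800
= 2.7061

2.7061


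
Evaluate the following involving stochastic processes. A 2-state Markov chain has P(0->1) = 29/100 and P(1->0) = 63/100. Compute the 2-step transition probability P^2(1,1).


Computing P^2 by matrix multiplication.
P = [[0.7100, 0.2900], [0.6300, 0.3700]]
After raising P to the power 2:
P^2(1,1) = 0.3196

0.3196


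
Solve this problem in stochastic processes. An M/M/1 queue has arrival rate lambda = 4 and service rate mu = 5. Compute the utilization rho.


rho = lambda/mu
= 4/5
= 0.8000

0.8000


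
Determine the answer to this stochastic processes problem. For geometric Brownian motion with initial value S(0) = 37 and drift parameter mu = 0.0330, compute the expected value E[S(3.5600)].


E[S(t)] = S(0) * exp(mu * t)
= 37 * exp(0.0330 * 3.5600)
= 37 * 1.1247
= 41.6124

41.6124


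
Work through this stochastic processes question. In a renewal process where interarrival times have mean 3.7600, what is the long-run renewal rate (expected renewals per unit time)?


Long-run renewal rate = 1/E(X)
= 1/3.7600
= 0.2660

0.2660


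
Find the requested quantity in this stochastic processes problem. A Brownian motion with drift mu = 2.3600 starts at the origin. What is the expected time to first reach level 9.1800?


Expected first passage time = a/mu
= 9.1800/2.3600
= 3.8898

3.8898


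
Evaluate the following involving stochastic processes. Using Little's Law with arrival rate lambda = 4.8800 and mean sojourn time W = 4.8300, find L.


Little's Law: L = lambda * W
= 4.8800 * 4.8300
= 23.5704

23.5704


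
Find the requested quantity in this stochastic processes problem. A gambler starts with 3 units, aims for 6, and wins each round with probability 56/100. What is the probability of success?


Gambler's ruin formula:
r = q/p = 0.4400/0.5600 = 0.7857
P(win) = (1 - r^i)/(1 - r^N)
= (1 - 0.7857^3)/(1 - 0.7857^6)
= 0.6734

0.6734


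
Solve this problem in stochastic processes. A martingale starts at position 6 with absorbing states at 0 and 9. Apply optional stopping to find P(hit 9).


By optional stopping theorem: E(M at tau) = M(0) = 6
P(hit 9)*9 + P(hit 0)*0 = 6
P(hit 9) = (6 - 0)/(9 - 0) = 2/3 = 0.6667

0.6667


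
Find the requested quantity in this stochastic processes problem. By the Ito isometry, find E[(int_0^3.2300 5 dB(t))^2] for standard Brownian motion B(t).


By Ito isometry: E[(int f dB)^2] = int f^2 dt
= 5^2 * 3.2300
= 25 * 3.2300 = 80.7500

80.7500


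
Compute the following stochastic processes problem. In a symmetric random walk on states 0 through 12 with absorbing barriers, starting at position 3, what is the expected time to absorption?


For symmetric RW on 0,...,N with absorbing barriers, E(i) = i*(N-i)
E(3) = 3 * 9 = 27

27


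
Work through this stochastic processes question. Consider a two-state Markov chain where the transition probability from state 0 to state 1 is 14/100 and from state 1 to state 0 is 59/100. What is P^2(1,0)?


Computing P^2 by matrix multiplication.
P = [[0.8600, 0.1400], [0.5900, 0.4100]]
After raising P to the power 2:
P^2(1,0) = 0.7493

0.7493


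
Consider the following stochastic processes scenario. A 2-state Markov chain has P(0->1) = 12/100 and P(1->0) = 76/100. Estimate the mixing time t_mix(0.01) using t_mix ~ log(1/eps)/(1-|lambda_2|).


lambda_2 = |1 - p01 - p10| = |1 - 0.1200 - 0.7600| = 0.1200
t_mix ~ log(1/eps)/(1 - |lambda_2|)
= log(100)/(1 - 0.1200) = 4.6052/0.8800
= 5.2331

5.2331


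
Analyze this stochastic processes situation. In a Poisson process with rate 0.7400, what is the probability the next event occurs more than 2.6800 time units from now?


P(X > t) = exp(-lambda * t)
= exp(-0.7400 * 2.6800)
= exp(-1.9832) = 0.1376

0.1376


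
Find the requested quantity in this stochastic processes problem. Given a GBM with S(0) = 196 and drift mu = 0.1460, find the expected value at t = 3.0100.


E[S(t)] = S(0) * exp(mu * t)
= 196 * exp(0.1460 * 3.0100)
= 196 * 1.5519
= 304.1663

304.1663


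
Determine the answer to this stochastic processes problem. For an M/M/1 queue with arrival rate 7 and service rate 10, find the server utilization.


rho = lambda/mu
= 7/10
= 0.7000

0.7000


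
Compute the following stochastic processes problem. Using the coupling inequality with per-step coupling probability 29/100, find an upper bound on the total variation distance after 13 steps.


TV distance bound <= (1-delta)^n
= (1 - 0.2900)^13
= 0.7100^13
= 0.0117

0.0117


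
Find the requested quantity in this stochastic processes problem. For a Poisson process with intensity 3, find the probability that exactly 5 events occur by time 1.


P(N(t)=k) = (lambda*t)^k * exp(-lambda*t) / k!
lambda*t = 3
= 3^5 * exp(-3) / 5!
= 243 * 0.0498 / 120
= 0.1008

0.1008


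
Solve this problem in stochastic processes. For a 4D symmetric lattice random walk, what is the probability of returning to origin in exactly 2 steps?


P(return in 2 steps) = P(reverse first step) = 1/(2d)
= 1/8
= 0.1250

0.1250


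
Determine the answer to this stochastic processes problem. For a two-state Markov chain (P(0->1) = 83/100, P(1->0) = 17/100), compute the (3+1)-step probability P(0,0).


P^4 = P^3 * P^1
Computing via matrix multiplication of the transition matrix.
Entry (0,0) of P^4 = 0.1700

0.1700


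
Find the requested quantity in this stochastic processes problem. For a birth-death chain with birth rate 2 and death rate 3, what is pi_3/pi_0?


For birth-death process, pi_n/pi_0 = (lambda/mu)^n
= (2/3)^3
= 0.2963

0.2963


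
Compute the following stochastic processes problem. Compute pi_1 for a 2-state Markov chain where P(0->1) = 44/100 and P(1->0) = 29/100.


Stationary distribution: pi_0 = p10/(p01+p10), pi_1 = p01/(p01+p10)
p01 = 0.4400, p10 = 0.2900
pi_1 = 0.6027

0.6027


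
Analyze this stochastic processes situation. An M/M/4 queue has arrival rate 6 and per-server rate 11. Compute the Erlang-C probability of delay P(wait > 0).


a = lambda/mu = 0.5455
rho = a/c = 0.1364
Erlang-C formula applied:
C(c,a) = 0.0025

0.0025


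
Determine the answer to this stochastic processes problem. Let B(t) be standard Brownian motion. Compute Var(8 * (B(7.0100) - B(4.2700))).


Var(alpha*(B(t)-B(s))) = alpha^2 * (t-s)
= 8^2 * (7.0100 - 4.2700)
= 64 * 2.7400
= 175.3600

175.3600


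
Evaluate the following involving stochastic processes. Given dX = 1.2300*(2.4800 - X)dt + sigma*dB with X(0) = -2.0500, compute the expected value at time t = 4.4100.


E[X(t)] = mu + (X(0) - mu)*exp(-theta*t)
= 2.4800 + (-2.0500 - 2.4800)*exp(-1.2300*4.4100)
= 2.4800 + -4.5300 * 0.0044
= 2.4600

2.4600


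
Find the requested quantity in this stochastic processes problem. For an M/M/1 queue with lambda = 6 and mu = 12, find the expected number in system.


rho = 6/12 = 0.5000
L = rho/(1-rho)
= 0.5000/0.5000
= 1.0000

1.0000


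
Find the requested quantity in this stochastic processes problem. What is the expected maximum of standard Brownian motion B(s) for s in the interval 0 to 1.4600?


E(max B(s)) = sqrt(2t/pi)
= sqrt(2*1.4600/pi)
= sqrt(0.9295)
= 0.9641

0.9641


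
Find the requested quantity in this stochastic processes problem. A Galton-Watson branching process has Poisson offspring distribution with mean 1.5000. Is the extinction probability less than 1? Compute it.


Since mu = 1.5000 > 1, extinction prob q < 1.
Solve s = exp(mu*(s-1)) iteratively.
q = 0.4172

0.4172


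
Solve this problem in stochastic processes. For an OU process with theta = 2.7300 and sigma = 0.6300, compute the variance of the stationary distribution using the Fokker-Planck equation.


Stationary variance = sigma^2 / (2*theta)
= 0.6300^2 / (2*2.7300)
= 0.3969 / 5.4600
= 0.0727

0.0727


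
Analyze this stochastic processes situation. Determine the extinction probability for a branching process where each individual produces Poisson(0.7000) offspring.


Since mu = 0.7000 <= 1, extinction probability = 1.

1.0000


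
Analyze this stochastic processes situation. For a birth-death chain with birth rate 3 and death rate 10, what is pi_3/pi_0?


For birth-death process, pi_n/pi_0 = (lambda/mu)^n
= (3/10)^3
= 0.0270

0.0270


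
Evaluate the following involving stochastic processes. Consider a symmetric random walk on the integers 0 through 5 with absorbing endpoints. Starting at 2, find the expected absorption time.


For symmetric RW on 0,...,N with absorbing barriers, E(i) = i*(N-i)
E(2) = 2 * 3 = 6

6


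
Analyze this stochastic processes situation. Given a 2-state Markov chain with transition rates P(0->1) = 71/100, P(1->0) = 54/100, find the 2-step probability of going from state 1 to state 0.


Computing P^2 by matrix multiplication.
P = [[0.2900, 0.7100], [0.5400, 0.4600]]
After raising P to the power 2:
P^2(1,0) = 0.4050

0.4050


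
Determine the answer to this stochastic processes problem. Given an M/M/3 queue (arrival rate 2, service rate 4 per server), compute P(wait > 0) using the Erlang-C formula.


a = lambda/mu = 0.5000
rho = a/c = 0.1667
Erlang-C formula applied:
C(c,a) = 0.0152

0.0152


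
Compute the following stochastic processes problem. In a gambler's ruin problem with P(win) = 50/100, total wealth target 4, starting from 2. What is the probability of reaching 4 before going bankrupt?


p = 1/2: P(win) = i/N = 2/4
= 0.5000

0.5000


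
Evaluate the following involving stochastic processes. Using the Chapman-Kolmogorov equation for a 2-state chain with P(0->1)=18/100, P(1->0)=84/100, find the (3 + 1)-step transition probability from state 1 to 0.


P^4 = P^3 * P^1
Computing via matrix multiplication of the transition matrix.
Entry (1,0) of P^4 = 0.8235

0.8235


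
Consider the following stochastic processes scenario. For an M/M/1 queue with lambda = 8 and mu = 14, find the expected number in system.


rho = 8/14 = 0.5714
L = rho/(1-rho)
= 0.5714/0.4286
= 1.3333

1.3333


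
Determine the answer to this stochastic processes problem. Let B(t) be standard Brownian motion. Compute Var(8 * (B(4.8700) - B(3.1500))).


Var(alpha*(B(t)-B(s))) = alpha^2 * (t-s)
= 8^2 * (4.8700 - 3.1500)
= 64 * 1.7200
= 110.0800

110.0800


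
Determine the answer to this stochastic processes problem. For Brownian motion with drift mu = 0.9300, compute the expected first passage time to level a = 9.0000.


Expected first passage time = a/mu
= 9.0000/0.9300
= 9.6774

9.6774


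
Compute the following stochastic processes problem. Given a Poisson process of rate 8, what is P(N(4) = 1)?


P(N(t)=k) = (lambda*t)^k * exp(-lambda*t) / k!
lambda*t = 32
= 32^1 * exp(-32) / 1!
= 32 * 1.2664e-14 / 1
= 4.0525e-13

4.0525e-13


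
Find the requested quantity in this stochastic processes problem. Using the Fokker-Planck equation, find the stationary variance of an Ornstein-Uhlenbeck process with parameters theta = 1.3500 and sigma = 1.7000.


Stationary variance = sigma^2 / (2*theta)
= 1.7000^2 / (2*1.3500)
= 2.8900 / 2.7000
= 1.0704

1.0704


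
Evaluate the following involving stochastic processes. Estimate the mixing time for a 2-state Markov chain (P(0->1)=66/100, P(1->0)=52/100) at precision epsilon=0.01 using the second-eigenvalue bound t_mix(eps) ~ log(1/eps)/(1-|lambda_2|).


lambda_2 = |1 - p01 - p10| = |1 - 0.6600 - 0.5200| = 0.1800
t_mix ~ log(1/eps)/(1 - |lambda_2|)
= log(100)/(1 - 0.1800) = 4.6052/0.8200
= 5.6161

5.6161


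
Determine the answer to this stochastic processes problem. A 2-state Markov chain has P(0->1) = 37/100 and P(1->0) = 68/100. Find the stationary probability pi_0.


Stationary distribution: pi_0 = p10/(p01+p10), pi_1 = p01/(p01+p10)
p01 = 0.3700, p10 = 0.6800
pi_0 = 0.6476

0.6476


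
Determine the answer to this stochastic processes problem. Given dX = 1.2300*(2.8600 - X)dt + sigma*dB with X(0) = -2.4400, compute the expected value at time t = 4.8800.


E[X(t)] = mu + (X(0) - mu)*exp(-theta*t)
= 2.8600 + (-2.4400 - 2.8600)*exp(-1.2300*4.8800)
= 2.8600 + -5.3000 * 0.0025
= 2.8469

2.8469


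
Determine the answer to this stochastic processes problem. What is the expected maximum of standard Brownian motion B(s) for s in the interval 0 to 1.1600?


E(max B(s)) = sqrt(2t/pi)
= sqrt(2*1.1600/pi)
= sqrt(0.7385)
= 0.8593

0.8593


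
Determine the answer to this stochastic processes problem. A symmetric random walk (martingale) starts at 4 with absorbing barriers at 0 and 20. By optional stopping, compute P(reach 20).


By optional stopping theorem: E(M at tau) = M(0) = 4
P(hit 20)*20 + P(hit 0)*0 = 4
P(hit 20) = (4 - 0)/(20 - 0) = 1/5 = 0.2000

0.2000


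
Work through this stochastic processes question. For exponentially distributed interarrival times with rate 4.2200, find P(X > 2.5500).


P(X > t) = exp(-lambda * t)
= exp(-4.2200 * 2.5500)
= exp(-10.7610) = 2.1211e-05

2.1211e-05


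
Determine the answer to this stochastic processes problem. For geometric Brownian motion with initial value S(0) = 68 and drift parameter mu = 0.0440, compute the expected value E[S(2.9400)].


E[S(t)] = S(0) * exp(mu * t)
= 68 * exp(0.0440 * 2.9400)
= 68 * 1.1381
= 77.3908

77.3908


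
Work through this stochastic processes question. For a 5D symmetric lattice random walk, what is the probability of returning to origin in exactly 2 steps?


P(return in 2 steps) = P(reverse first step) = 1/(2d)
= 1/10
= 0.1000

0.1000


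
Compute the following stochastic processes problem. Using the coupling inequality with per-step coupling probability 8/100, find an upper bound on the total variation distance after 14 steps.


TV distance bound <= (1-delta)^n
= (1 - 0.0800)^14
= 0.9200^14
= 0.3112

0.3112


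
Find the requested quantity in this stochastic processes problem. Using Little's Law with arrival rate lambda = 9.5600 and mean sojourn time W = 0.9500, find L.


Little's Law: L = lambda * W
= 9.5600 * 0.9500
= 9.0820

9.0820


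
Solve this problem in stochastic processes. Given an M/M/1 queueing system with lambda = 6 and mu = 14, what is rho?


rho = lambda/mu
= 6/14
= 0.4286

0.4286


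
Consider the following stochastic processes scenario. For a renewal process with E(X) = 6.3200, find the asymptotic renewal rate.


Long-run renewal rate = 1/E(X)
= 1/6.3200
= 0.1582

0.1582


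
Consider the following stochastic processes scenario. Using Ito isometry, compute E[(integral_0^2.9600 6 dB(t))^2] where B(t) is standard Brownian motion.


By Ito isometry: E[(int f dB)^2] = int f^2 dt
= 6^2 * 2.9600
= 36 * 2.9600 = 106.5600

106.5600


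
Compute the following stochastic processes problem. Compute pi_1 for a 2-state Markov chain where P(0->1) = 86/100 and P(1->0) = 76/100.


Stationary distribution: pi_0 = p10/(p01+p10), pi_1 = p01/(p01+p10)
p01 = 0.8600, p10 = 0.7600
pi_1 = 0.5309

0.5309


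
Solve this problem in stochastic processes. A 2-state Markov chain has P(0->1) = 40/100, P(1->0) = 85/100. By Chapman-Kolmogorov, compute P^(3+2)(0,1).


P^5 = P^3 * P^2
Computing via matrix multiplication of the transition matrix.
Entry (0,1) of P^5 = 0.3203

0.3203


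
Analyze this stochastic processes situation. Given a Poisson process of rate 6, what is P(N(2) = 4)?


P(N(t)=k) = (lambda*t)^k * exp(-lambda*t) / k!
lambda*t = 12
= 12^4 * exp(-12) / 4!
= 20736 * 6.1442e-06 / 24
= 0.0053

0.0053


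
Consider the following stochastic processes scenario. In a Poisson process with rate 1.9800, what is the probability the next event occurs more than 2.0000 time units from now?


P(X > t) = exp(-lambda * t)
= exp(-1.9800 * 2.0000)
= exp(-3.9600) = 0.0191

0.0191


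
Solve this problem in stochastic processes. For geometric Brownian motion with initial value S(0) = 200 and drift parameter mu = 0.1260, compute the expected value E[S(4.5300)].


E[S(t)] = S(0) * exp(mu * t)
= 200 * exp(0.1260 * 4.5300)
= 200 * 1.7696
= 353.9294

353.9294


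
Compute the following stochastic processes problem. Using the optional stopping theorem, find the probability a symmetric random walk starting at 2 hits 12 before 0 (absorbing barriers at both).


By optional stopping theorem: E(M at tau) = M(0) = 2
P(hit 12)*12 + P(hit 0)*0 = 2
P(hit 12) = (2 - 0)/(12 - 0) = 1/6 = 0.1667

0.1667


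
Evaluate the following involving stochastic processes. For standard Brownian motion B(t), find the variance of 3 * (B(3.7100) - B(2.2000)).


Var(alpha*(B(t)-B(s))) = alpha^2 * (t-s)
= 3^2 * (3.7100 - 2.2000)
= 9 * 1.5100
= 13.5900

13.5900


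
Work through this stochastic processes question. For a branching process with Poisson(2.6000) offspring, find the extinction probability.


Since mu = 2.6000 > 1, extinction prob q < 1.
Solve s = exp(mu*(s-1)) iteratively.
q = 0.0951

0.0951


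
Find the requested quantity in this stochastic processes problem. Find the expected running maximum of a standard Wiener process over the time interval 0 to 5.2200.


E(max B(s)) = sqrt(2t/pi)
= sqrt(2*5.2200/pi)
= sqrt(3.3232)
= 1.8230

1.8230


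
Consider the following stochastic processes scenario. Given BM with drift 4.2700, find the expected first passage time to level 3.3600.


Expected first passage time = a/mu
= 3.3600/4.2700
= 0.7869

0.7869


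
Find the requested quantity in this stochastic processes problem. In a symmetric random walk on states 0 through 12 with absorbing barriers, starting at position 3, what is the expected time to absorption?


For symmetric RW on 0,...,N with absorbing barriers, E(i) = i*(N-i)
E(3) = 3 * 9 = 27

27


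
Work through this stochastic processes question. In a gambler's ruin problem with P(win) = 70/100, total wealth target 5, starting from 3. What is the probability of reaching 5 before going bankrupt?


Gambler's ruin formula:
r = q/p = 0.3000/0.7000 = 0.4286
P(win) = (1 - r^i)/(1 - r^N)
= (1 - 0.4286^3)/(1 - 0.4286^5)
= 0.9348

0.9348


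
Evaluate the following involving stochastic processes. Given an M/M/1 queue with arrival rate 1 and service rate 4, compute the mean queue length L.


rho = 1/4 = 0.2500
L = rho/(1-rho)
= 0.2500/0.7500
= 0.3333

0.3333


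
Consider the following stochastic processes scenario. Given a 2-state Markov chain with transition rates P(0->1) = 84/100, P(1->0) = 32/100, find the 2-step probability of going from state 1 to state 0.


Computing P^2 by matrix multiplication.
P = [[0.1600, 0.8400], [0.3200, 0.6800]]
After raising P to the power 2:
P^2(1,0) = 0.2688

0.2688


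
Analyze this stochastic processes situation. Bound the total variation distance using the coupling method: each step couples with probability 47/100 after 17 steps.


TV distance bound <= (1-delta)^n
= (1 - 0.4700)^17
= 0.5300^17
= 2.0544e-05

2.0544e-05


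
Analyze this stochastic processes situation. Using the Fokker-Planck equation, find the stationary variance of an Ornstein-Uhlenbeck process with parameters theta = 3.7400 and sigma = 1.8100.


Stationary variance = sigma^2 / (2*theta)
= 1.8100^2 / (2*3.7400)
= 3.2761 / 7.4800
= 0.4380

0.4380


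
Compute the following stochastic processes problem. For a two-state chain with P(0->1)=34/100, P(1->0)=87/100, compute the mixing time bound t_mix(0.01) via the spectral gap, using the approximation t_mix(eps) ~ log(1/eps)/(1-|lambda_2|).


lambda_2 = |1 - p01 - p10| = |1 - 0.3400 - 0.8700| = 0.2100
t_mix ~ log(1/eps)/(1 - |lambda_2|)
= log(100)/(1 - 0.2100) = 4.6052/0.7900
= 5.8293

5.8293


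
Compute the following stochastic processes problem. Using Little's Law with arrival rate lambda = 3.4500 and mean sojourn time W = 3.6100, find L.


Little's Law: L = lambda * W
= 3.4500 * 3.6100
= 12.4545

12.4545


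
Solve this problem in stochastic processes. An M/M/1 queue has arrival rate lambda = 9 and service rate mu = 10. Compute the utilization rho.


rho = lambda/mu
= 9/10
= 0.9000

0.9000


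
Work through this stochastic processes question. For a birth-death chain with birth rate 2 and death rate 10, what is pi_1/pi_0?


For birth-death process, pi_n/pi_0 = (lambda/mu)^n
= (2/10)^1
= 0.2000

0.2000


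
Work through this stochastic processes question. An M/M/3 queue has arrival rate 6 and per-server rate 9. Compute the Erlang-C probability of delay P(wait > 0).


a = lambda/mu = 0.6667
rho = a/c = 0.2222
Erlang-C formula applied:
C(c,a) = 0.0325

0.0325


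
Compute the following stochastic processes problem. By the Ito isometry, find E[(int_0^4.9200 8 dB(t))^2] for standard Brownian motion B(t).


By Ito isometry: E[(int f dB)^2] = int f^2 dt
= 8^2 * 4.9200
= 64 * 4.9200 = 314.8800

314.8800


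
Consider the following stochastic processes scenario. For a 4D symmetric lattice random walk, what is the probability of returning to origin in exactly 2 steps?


P(return in 2 steps) = P(reverse first step) = 1/(2d)
= 1/8
= 0.1250

0.1250


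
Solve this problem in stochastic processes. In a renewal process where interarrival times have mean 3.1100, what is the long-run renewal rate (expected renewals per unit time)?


Long-run renewal rate = 1/E(X)
= 1/3.1100
= 0.3215

0.3215


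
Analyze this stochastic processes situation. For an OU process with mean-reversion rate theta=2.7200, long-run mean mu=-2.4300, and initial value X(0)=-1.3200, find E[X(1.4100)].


E[X(t)] = mu + (X(0) - mu)*exp(-theta*t)
= -2.4300 + (-1.3200 - -2.4300)*exp(-2.7200*1.4100)
= -2.4300 + 1.1100 * 0.0216
= -2.4060

-2.4060


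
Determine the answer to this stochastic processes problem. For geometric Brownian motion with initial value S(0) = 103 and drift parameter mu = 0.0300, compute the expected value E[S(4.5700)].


E[S(t)] = S(0) * exp(mu * t)
= 103 * exp(0.0300 * 4.5700)
= 103 * 1.1469
= 118.1351

118.1351


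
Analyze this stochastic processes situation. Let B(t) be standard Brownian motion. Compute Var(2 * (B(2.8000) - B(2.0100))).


Var(alpha*(B(t)-B(s))) = alpha^2 * (t-s)
= 2^2 * (2.8000 - 2.0100)
= 4 * 0.7900
= 3.1600

3.1600


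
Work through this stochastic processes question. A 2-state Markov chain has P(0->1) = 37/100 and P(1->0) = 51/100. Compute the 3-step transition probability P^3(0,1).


Computing P^3 by matrix multiplication.
P = [[0.6300, 0.3700], [0.5100, 0.4900]]
After raising P to the power 3:
P^3(0,1) = 0.4197

0.4197


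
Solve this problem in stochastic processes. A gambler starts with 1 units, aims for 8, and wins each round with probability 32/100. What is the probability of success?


Gambler's ruin formula:
r = q/p = 0.6800/0.3200 = 2.1250
P(win) = (1 - r^i)/(1 - r^N)
= (1 - 2.1250^1)/(1 - 2.1250^8)
= 0.0027

0.0027


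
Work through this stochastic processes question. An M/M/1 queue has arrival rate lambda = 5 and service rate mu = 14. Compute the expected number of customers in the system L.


rho = 5/14 = 0.3571
L = rho/(1-rho)
= 0.3571/0.6429
= 0.5556

0.5556


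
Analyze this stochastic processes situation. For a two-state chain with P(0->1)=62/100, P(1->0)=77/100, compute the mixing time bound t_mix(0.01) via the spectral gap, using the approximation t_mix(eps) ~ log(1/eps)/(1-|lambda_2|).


lambda_2 = |1 - p01 - p10| = |1 - 0.6200 - 0.7700| = 0.3900
t_mix ~ log(1/eps)/(1 - |lambda_2|)
= log(100)/(1 - 0.3900) = 4.6052/0.6100
= 7.5495

7.5495


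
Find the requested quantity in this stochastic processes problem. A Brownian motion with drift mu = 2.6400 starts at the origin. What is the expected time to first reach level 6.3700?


Expected first passage time = a/mu
= 6.3700/2.6400
= 2.4129

2.4129


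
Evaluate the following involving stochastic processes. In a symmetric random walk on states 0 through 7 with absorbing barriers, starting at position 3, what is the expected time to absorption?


For symmetric RW on 0,...,N with absorbing barriers, E(i) = i*(N-i)
E(3) = 3 * 4 = 12

12


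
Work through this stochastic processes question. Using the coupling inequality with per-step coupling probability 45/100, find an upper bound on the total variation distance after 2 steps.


TV distance bound <= (1-delta)^n
= (1 - 0.4500)^2
= 0.5500^2
= 0.3025

0.3025


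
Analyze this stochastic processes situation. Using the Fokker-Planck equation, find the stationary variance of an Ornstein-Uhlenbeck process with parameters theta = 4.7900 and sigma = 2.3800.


Stationary variance = sigma^2 / (2*theta)
= 2.3800^2 / (2*4.7900)
= 5.6644 / 9.5800
= 0.5913

0.5913


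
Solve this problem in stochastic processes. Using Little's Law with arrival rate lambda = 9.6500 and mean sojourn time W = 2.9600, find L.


Little's Law: L = lambda * W
= 9.6500 * 2.9600
= 28.5640

28.5640


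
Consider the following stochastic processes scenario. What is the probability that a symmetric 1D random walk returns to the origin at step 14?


P(S(14) = 0) = C(14,7) / 4^7
= 3432 / 16384
= 0.2095

0.2095


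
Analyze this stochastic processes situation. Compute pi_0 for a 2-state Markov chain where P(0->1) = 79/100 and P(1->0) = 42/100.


Stationary distribution: pi_0 = p10/(p01+p10), pi_1 = p01/(p01+p10)
p01 = 0.7900, p10 = 0.4200
pi_0 = 0.3471

0.3471


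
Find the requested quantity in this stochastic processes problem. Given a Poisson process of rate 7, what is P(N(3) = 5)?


P(N(t)=k) = (lambda*t)^k * exp(-lambda*t) / k!
lambda*t = 21
= 21^5 * exp(-21) / 5!
= 4084101 * 7.5826e-10 / 120
= 2.5807e-05

2.5807e-05


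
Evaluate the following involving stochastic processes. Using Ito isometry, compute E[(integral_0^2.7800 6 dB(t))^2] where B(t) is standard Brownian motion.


By Ito isometry: E[(int f dB)^2] = int f^2 dt
= 6^2 * 2.7800
= 36 * 2.7800 = 100.0800

100.0800


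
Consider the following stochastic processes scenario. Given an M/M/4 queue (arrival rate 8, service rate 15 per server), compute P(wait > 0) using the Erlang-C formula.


a = lambda/mu = 0.5333
rho = a/c = 0.1333
Erlang-C formula applied:
C(c,a) = 0.0023

0.0023


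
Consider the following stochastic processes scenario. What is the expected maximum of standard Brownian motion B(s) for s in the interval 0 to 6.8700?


E(max B(s)) = sqrt(2t/pi)
= sqrt(2*6.8700/pi)
= sqrt(4.3736)
= 2.0913

2.0913


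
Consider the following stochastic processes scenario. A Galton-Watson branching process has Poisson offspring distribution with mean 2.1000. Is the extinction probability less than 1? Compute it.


Since mu = 2.1000 > 1, extinction prob q < 1.
Solve s = exp(mu*(s-1)) iteratively.
q = 0.1779

0.1779


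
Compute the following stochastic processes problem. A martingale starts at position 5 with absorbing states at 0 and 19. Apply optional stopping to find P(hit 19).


By optional stopping theorem: E(M at tau) = M(0) = 5
P(hit 19)*19 + P(hit 0)*0 = 5
P(hit 19) = (5 - 0)/(19 - 0) = 5/19 = 0.2632

0.2632


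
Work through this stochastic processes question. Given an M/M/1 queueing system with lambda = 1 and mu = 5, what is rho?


rho = lambda/mu
= 1/5
= 0.2000

0.2000


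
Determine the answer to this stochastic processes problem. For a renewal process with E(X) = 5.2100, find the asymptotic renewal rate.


Long-run renewal rate = 1/E(X)
= 1/5.2100
= 0.1919

0.1919


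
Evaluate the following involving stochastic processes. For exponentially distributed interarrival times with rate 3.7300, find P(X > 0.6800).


P(X > t) = exp(-lambda * t)
= exp(-3.7300 * 0.6800)
= exp(-2.5364) = 0.0792

0.0792


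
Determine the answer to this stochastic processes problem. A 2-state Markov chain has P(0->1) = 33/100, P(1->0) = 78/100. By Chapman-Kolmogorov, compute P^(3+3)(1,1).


P^6 = P^3 * P^3
Computing via matrix multiplication of the transition matrix.
Entry (1,1) of P^6 = 0.2973

0.2973


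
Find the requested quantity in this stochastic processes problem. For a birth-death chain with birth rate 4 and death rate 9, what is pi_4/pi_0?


For birth-death process, pi_n/pi_0 = (lambda/mu)^n
= (4/9)^4
= 0.0390

0.0390


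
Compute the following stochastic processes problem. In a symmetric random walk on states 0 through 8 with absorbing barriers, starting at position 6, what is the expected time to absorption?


For symmetric RW on 0,...,N with absorbing barriers, E(i) = i*(N-i)
E(6) = 6 * 2 = 12

12


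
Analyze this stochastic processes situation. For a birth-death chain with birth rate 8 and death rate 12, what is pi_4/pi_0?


For birth-death process, pi_n/pi_0 = (lambda/mu)^n
= (8/12)^4
= 0.1975

0.1975


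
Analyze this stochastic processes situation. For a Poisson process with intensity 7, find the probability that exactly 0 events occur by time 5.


P(N(t)=k) = (lambda*t)^k * exp(-lambda*t) / k!
lambda*t = 35
= 35^0 * exp(-35) / 0!
= 1 * 6.3051e-16 / 1
= 6.3051e-16

6.3051e-16


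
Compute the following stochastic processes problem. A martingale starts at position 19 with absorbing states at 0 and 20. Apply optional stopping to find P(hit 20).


By optional stopping theorem: E(M at tau) = M(0) = 19
P(hit 20)*20 + P(hit 0)*0 = 19
P(hit 20) = (19 - 0)/(20 - 0) = 19/20 = 0.9500

0.9500


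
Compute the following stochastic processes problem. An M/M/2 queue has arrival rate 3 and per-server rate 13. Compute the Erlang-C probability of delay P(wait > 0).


a = lambda/mu = 0.2308
rho = a/c = 0.1154
Erlang-C formula applied:
C(c,a) = 0.0239

0.0239


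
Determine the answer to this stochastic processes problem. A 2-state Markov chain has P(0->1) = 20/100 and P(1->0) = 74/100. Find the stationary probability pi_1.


Stationary distribution: pi_0 = p10/(p01+p10), pi_1 = p01/(p01+p10)
p01 = 0.2000, p10 = 0.7400
pi_1 = 0.2128

0.2128


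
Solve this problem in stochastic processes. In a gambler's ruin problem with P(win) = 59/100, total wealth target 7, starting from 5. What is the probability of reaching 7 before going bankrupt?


Gambler's ruin formula:
r = q/p = 0.4100/0.5900 = 0.6949
P(win) = (1 - r^i)/(1 - r^N)
= (1 - 0.6949^5)/(1 - 0.6949^7)
= 0.9091

0.9091


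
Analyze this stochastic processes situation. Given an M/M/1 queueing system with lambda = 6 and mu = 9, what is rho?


rho = lambda/mu
= 6/9
= 0.6667

0.6667


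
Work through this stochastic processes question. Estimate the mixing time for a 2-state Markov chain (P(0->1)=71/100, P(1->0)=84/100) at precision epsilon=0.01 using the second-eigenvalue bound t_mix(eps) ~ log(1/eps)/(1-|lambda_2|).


lambda_2 = |1 - p01 - p10| = |1 - 0.7100 - 0.8400| = 0.5500
t_mix ~ log(1/eps)/(1 - |lambda_2|)
= log(100)/(1 - 0.5500) = 4.6052/0.4500
= 10.2337

10.2337


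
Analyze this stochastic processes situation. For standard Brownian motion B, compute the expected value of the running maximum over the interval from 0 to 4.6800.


E(max B(s)) = sqrt(2t/pi)
= sqrt(2*4.6800/pi)
= sqrt(2.9794)
= 1.7261

1.7261


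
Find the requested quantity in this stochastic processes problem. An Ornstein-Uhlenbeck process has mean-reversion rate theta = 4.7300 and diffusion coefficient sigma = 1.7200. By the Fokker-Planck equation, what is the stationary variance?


Stationary variance = sigma^2 / (2*theta)
= 1.7200^2 / (2*4.7300)
= 2.9584 / 9.4600
= 0.3127

0.3127


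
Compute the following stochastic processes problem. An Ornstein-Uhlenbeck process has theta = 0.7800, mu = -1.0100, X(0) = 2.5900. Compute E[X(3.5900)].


E[X(t)] = mu + (X(0) - mu)*exp(-theta*t)
= -1.0100 + (2.5900 - -1.0100)*exp(-0.7800*3.5900)
= -1.0100 + 3.6000 * 0.0608
= -0.7911

-0.7911


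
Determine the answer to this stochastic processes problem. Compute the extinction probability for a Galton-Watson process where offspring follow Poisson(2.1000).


Since mu = 2.1000 > 1, extinction prob q < 1.
Solve s = exp(mu*(s-1)) iteratively.
q = 0.1779

0.1779


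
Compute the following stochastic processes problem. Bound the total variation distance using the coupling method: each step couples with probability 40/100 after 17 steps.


TV distance bound <= (1-delta)^n
= (1 - 0.4000)^17
= 0.6000^17
= 1.6927e-04

1.6927e-04


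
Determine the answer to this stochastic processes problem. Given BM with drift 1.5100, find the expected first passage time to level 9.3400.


Expected first passage time = a/mu
= 9.3400/1.5100
= 6.1854

6.1854


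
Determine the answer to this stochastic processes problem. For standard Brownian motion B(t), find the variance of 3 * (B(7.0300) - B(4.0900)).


Var(alpha*(B(t)-B(s))) = alpha^2 * (t-s)
= 3^2 * (7.0300 - 4.0900)
= 9 * 2.9400
= 26.4600

26.4600


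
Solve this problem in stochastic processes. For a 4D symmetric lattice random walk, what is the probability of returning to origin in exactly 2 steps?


P(return in 2 steps) = P(reverse first step) = 1/(2d)
= 1/8
= 0.1250

0.1250


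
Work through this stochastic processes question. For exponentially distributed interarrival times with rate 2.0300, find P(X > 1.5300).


P(X > t) = exp(-lambda * t)
= exp(-2.0300 * 1.5300)
= exp(-3.1059) = 0.0448

0.0448


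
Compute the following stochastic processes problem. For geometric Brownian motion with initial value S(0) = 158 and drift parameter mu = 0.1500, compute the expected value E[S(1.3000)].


E[S(t)] = S(0) * exp(mu * t)
= 158 * exp(0.1500 * 1.3000)
= 158 * 1.2153
= 192.0191

192.0191


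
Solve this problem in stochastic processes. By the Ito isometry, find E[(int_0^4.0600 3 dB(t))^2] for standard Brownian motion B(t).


By Ito isometry: E[(int f dB)^2] = int f^2 dt
= 3^2 * 4.0600
= 9 * 4.0600 = 36.5400

36.5400


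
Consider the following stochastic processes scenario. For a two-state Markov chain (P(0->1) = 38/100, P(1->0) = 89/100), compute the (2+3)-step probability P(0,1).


P^5 = P^2 * P^3
Computing via matrix multiplication of the transition matrix.
Entry (0,1) of P^5 = 0.2996

0.2996


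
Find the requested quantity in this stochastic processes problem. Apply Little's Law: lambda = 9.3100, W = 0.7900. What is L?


Little's Law: L = lambda * W
= 9.3100 * 0.7900
= 7.3549

7.3549


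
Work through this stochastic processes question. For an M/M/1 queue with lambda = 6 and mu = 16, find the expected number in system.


rho = 6/16 = 0.3750
L = rho/(1-rho)
= 0.3750/0.6250
= 0.6000

0.6000


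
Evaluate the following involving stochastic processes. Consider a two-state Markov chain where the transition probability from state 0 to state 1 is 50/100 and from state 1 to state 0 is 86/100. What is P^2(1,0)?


Computing P^2 by matrix multiplication.
P = [[0.5000, 0.5000], [0.8600, 0.1400]]
After raising P to the power 2:
P^2(1,0) = 0.5504

0.5504


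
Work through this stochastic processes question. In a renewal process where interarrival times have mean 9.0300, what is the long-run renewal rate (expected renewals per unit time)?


Long-run renewal rate = 1/E(X)
= 1/9.0300
= 0.1107

0.1107


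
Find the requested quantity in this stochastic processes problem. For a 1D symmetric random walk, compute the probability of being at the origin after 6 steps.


P(S(6) = 0) = C(6,3) / 4^3
= 20 / 64
= 0.3125

0.3125


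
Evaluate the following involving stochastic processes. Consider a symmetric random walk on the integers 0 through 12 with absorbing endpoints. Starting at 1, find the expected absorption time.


For symmetric RW on 0,...,N with absorbing barriers, E(i) = i*(N-i)
E(1) = 1 * 11 = 11

11


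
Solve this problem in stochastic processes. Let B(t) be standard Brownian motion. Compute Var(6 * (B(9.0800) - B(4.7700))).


Var(alpha*(B(t)-B(s))) = alpha^2 * (t-s)
= 6^2 * (9.0800 - 4.7700)
= 36 * 4.3100
= 155.1600

155.1600


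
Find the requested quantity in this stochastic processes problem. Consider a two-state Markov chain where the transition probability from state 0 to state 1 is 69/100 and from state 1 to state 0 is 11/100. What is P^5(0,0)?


Computing P^5 by matrix multiplication.
P = [[0.3100, 0.6900], [0.1100, 0.8900]]
After raising P to the power 5:
P^5(0,0) = 0.1378

0.1378


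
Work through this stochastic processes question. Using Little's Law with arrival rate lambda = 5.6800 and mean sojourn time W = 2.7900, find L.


Little's Law: L = lambda * W
= 5.6800 * 2.7900
= 15.8472

15.8472


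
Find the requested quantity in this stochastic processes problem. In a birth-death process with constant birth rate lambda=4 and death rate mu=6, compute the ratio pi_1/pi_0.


For birth-death process, pi_n/pi_0 = (lambda/mu)^n
= (4/6)^1
= 0.6667

0.6667


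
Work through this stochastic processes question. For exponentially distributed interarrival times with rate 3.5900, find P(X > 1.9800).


P(X > t) = exp(-lambda * t)
= exp(-3.5900 * 1.9800)
= exp(-7.1082) = 8.1837e-04

8.1837e-04


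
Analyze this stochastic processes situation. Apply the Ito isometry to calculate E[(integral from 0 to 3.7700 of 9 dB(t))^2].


By Ito isometry: E[(int f dB)^2] = int f^2 dt
= 9^2 * 3.7700
= 81 * 3.7700 = 305.3700

305.3700


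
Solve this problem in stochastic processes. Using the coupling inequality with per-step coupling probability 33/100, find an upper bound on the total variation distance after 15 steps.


TV distance bound <= (1-delta)^n
= (1 - 0.3300)^15
= 0.6700^15
= 0.0025

0.0025


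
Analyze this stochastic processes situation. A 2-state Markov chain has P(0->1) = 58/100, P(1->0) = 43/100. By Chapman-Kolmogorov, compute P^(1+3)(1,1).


P^4 = P^1 * P^3
Computing via matrix multiplication of the transition matrix.
Entry (1,1) of P^4 = 0.5743

0.5743


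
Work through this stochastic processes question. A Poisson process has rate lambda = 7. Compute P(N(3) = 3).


P(N(t)=k) = (lambda*t)^k * exp(-lambda*t) / k!
lambda*t = 21
= 21^3 * exp(-21) / 3!
= 9261 * 7.5826e-10 / 6
= 1.1704e-06

1.1704e-06
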